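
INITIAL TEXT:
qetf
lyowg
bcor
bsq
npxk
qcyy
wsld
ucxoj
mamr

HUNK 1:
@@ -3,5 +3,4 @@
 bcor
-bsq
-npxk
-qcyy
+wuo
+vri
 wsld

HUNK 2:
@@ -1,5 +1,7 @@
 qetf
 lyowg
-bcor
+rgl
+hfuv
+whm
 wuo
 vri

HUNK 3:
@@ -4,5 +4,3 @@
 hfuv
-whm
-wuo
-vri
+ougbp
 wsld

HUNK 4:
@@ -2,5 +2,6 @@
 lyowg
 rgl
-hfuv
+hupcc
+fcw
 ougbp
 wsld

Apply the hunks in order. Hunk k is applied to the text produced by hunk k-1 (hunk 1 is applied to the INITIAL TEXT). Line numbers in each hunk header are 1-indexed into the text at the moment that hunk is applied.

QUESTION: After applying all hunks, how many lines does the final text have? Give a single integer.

Hunk 1: at line 3 remove [bsq,npxk,qcyy] add [wuo,vri] -> 8 lines: qetf lyowg bcor wuo vri wsld ucxoj mamr
Hunk 2: at line 1 remove [bcor] add [rgl,hfuv,whm] -> 10 lines: qetf lyowg rgl hfuv whm wuo vri wsld ucxoj mamr
Hunk 3: at line 4 remove [whm,wuo,vri] add [ougbp] -> 8 lines: qetf lyowg rgl hfuv ougbp wsld ucxoj mamr
Hunk 4: at line 2 remove [hfuv] add [hupcc,fcw] -> 9 lines: qetf lyowg rgl hupcc fcw ougbp wsld ucxoj mamr
Final line count: 9

Answer: 9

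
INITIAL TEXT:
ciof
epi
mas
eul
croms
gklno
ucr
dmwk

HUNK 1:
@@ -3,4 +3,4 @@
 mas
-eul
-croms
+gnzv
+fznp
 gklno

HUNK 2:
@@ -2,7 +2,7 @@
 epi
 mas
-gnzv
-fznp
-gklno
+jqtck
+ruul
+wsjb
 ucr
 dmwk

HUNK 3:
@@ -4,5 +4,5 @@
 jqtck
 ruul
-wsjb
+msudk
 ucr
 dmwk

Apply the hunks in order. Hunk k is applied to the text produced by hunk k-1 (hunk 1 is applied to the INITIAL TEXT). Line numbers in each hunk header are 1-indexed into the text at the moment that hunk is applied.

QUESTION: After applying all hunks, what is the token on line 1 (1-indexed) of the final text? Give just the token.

Hunk 1: at line 3 remove [eul,croms] add [gnzv,fznp] -> 8 lines: ciof epi mas gnzv fznp gklno ucr dmwk
Hunk 2: at line 2 remove [gnzv,fznp,gklno] add [jqtck,ruul,wsjb] -> 8 lines: ciof epi mas jqtck ruul wsjb ucr dmwk
Hunk 3: at line 4 remove [wsjb] add [msudk] -> 8 lines: ciof epi mas jqtck ruul msudk ucr dmwk
Final line 1: ciof

Answer: ciof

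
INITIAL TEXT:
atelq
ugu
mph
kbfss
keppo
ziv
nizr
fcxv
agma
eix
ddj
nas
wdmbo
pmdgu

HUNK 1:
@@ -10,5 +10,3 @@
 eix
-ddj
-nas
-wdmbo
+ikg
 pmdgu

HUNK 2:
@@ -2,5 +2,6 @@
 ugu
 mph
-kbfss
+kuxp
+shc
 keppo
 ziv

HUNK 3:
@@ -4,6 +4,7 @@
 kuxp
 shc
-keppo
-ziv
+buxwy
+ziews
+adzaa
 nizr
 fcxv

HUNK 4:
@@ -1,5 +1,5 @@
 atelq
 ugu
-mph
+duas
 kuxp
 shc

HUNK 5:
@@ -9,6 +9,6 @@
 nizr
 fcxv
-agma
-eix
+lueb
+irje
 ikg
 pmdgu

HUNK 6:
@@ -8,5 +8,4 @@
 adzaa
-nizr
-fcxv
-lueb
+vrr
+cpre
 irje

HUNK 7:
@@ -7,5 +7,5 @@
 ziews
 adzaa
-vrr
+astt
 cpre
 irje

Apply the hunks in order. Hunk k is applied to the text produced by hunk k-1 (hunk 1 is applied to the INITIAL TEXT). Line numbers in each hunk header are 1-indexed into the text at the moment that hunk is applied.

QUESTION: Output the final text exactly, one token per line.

Hunk 1: at line 10 remove [ddj,nas,wdmbo] add [ikg] -> 12 lines: atelq ugu mph kbfss keppo ziv nizr fcxv agma eix ikg pmdgu
Hunk 2: at line 2 remove [kbfss] add [kuxp,shc] -> 13 lines: atelq ugu mph kuxp shc keppo ziv nizr fcxv agma eix ikg pmdgu
Hunk 3: at line 4 remove [keppo,ziv] add [buxwy,ziews,adzaa] -> 14 lines: atelq ugu mph kuxp shc buxwy ziews adzaa nizr fcxv agma eix ikg pmdgu
Hunk 4: at line 1 remove [mph] add [duas] -> 14 lines: atelq ugu duas kuxp shc buxwy ziews adzaa nizr fcxv agma eix ikg pmdgu
Hunk 5: at line 9 remove [agma,eix] add [lueb,irje] -> 14 lines: atelq ugu duas kuxp shc buxwy ziews adzaa nizr fcxv lueb irje ikg pmdgu
Hunk 6: at line 8 remove [nizr,fcxv,lueb] add [vrr,cpre] -> 13 lines: atelq ugu duas kuxp shc buxwy ziews adzaa vrr cpre irje ikg pmdgu
Hunk 7: at line 7 remove [vrr] add [astt] -> 13 lines: atelq ugu duas kuxp shc buxwy ziews adzaa astt cpre irje ikg pmdgu

Answer: atelq
ugu
duas
kuxp
shc
buxwy
ziews
adzaa
astt
cpre
irje
ikg
pmdgu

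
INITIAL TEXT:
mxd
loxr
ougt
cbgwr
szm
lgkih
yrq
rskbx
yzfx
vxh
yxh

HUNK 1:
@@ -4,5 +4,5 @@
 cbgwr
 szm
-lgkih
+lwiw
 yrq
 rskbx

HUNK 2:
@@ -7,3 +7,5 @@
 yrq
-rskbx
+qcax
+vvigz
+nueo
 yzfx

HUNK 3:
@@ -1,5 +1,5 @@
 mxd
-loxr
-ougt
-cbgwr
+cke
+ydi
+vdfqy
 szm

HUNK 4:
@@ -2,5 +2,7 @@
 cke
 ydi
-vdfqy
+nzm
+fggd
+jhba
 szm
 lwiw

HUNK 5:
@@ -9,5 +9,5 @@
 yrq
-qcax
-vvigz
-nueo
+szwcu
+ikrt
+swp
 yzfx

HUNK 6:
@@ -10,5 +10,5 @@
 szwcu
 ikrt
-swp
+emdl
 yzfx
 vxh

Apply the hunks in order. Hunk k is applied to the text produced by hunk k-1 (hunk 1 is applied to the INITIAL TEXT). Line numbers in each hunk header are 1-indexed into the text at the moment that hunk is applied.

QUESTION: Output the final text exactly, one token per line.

Answer: mxd
cke
ydi
nzm
fggd
jhba
szm
lwiw
yrq
szwcu
ikrt
emdl
yzfx
vxh
yxh

Derivation:
Hunk 1: at line 4 remove [lgkih] add [lwiw] -> 11 lines: mxd loxr ougt cbgwr szm lwiw yrq rskbx yzfx vxh yxh
Hunk 2: at line 7 remove [rskbx] add [qcax,vvigz,nueo] -> 13 lines: mxd loxr ougt cbgwr szm lwiw yrq qcax vvigz nueo yzfx vxh yxh
Hunk 3: at line 1 remove [loxr,ougt,cbgwr] add [cke,ydi,vdfqy] -> 13 lines: mxd cke ydi vdfqy szm lwiw yrq qcax vvigz nueo yzfx vxh yxh
Hunk 4: at line 2 remove [vdfqy] add [nzm,fggd,jhba] -> 15 lines: mxd cke ydi nzm fggd jhba szm lwiw yrq qcax vvigz nueo yzfx vxh yxh
Hunk 5: at line 9 remove [qcax,vvigz,nueo] add [szwcu,ikrt,swp] -> 15 lines: mxd cke ydi nzm fggd jhba szm lwiw yrq szwcu ikrt swp yzfx vxh yxh
Hunk 6: at line 10 remove [swp] add [emdl] -> 15 lines: mxd cke ydi nzm fggd jhba szm lwiw yrq szwcu ikrt emdl yzfx vxh yxh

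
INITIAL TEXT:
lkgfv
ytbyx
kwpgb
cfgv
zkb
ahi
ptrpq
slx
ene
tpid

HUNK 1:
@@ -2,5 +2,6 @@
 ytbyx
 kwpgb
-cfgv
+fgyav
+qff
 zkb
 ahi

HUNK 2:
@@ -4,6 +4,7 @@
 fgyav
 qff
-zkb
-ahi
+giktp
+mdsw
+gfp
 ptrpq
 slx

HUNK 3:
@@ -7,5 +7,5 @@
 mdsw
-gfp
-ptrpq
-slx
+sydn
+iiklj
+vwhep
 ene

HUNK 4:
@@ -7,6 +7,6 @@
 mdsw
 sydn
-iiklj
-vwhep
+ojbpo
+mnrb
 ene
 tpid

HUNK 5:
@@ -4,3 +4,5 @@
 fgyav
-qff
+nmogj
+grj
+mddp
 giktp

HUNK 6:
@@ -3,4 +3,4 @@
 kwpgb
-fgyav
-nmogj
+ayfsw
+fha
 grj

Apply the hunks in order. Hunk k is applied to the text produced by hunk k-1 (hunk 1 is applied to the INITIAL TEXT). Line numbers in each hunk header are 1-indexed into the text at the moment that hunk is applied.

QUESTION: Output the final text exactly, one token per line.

Answer: lkgfv
ytbyx
kwpgb
ayfsw
fha
grj
mddp
giktp
mdsw
sydn
ojbpo
mnrb
ene
tpid

Derivation:
Hunk 1: at line 2 remove [cfgv] add [fgyav,qff] -> 11 lines: lkgfv ytbyx kwpgb fgyav qff zkb ahi ptrpq slx ene tpid
Hunk 2: at line 4 remove [zkb,ahi] add [giktp,mdsw,gfp] -> 12 lines: lkgfv ytbyx kwpgb fgyav qff giktp mdsw gfp ptrpq slx ene tpid
Hunk 3: at line 7 remove [gfp,ptrpq,slx] add [sydn,iiklj,vwhep] -> 12 lines: lkgfv ytbyx kwpgb fgyav qff giktp mdsw sydn iiklj vwhep ene tpid
Hunk 4: at line 7 remove [iiklj,vwhep] add [ojbpo,mnrb] -> 12 lines: lkgfv ytbyx kwpgb fgyav qff giktp mdsw sydn ojbpo mnrb ene tpid
Hunk 5: at line 4 remove [qff] add [nmogj,grj,mddp] -> 14 lines: lkgfv ytbyx kwpgb fgyav nmogj grj mddp giktp mdsw sydn ojbpo mnrb ene tpid
Hunk 6: at line 3 remove [fgyav,nmogj] add [ayfsw,fha] -> 14 lines: lkgfv ytbyx kwpgb ayfsw fha grj mddp giktp mdsw sydn ojbpo mnrb ene tpid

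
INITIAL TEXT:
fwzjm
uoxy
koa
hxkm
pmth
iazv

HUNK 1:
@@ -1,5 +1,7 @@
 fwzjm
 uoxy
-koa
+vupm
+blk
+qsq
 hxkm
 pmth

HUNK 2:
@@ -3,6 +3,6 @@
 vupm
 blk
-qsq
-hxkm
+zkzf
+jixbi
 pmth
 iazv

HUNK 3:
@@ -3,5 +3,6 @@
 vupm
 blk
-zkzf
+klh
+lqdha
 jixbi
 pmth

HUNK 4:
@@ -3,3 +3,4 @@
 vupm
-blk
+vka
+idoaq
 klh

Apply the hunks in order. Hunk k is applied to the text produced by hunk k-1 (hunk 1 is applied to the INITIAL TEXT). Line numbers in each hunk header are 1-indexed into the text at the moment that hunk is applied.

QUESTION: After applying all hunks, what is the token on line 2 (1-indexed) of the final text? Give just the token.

Answer: uoxy

Derivation:
Hunk 1: at line 1 remove [koa] add [vupm,blk,qsq] -> 8 lines: fwzjm uoxy vupm blk qsq hxkm pmth iazv
Hunk 2: at line 3 remove [qsq,hxkm] add [zkzf,jixbi] -> 8 lines: fwzjm uoxy vupm blk zkzf jixbi pmth iazv
Hunk 3: at line 3 remove [zkzf] add [klh,lqdha] -> 9 lines: fwzjm uoxy vupm blk klh lqdha jixbi pmth iazv
Hunk 4: at line 3 remove [blk] add [vka,idoaq] -> 10 lines: fwzjm uoxy vupm vka idoaq klh lqdha jixbi pmth iazv
Final line 2: uoxy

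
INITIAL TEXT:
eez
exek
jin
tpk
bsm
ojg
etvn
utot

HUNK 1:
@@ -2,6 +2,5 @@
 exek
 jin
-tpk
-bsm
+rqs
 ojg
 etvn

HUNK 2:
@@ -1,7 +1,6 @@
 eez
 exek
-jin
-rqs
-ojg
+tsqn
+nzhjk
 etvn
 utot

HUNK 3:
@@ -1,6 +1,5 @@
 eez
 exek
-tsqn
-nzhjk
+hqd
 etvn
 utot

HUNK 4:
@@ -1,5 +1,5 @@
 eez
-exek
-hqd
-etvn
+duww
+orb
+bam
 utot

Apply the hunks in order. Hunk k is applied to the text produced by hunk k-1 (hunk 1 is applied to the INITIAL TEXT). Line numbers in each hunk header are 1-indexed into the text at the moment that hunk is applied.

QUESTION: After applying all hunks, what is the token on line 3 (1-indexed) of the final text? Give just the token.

Hunk 1: at line 2 remove [tpk,bsm] add [rqs] -> 7 lines: eez exek jin rqs ojg etvn utot
Hunk 2: at line 1 remove [jin,rqs,ojg] add [tsqn,nzhjk] -> 6 lines: eez exek tsqn nzhjk etvn utot
Hunk 3: at line 1 remove [tsqn,nzhjk] add [hqd] -> 5 lines: eez exek hqd etvn utot
Hunk 4: at line 1 remove [exek,hqd,etvn] add [duww,orb,bam] -> 5 lines: eez duww orb bam utot
Final line 3: orb

Answer: orb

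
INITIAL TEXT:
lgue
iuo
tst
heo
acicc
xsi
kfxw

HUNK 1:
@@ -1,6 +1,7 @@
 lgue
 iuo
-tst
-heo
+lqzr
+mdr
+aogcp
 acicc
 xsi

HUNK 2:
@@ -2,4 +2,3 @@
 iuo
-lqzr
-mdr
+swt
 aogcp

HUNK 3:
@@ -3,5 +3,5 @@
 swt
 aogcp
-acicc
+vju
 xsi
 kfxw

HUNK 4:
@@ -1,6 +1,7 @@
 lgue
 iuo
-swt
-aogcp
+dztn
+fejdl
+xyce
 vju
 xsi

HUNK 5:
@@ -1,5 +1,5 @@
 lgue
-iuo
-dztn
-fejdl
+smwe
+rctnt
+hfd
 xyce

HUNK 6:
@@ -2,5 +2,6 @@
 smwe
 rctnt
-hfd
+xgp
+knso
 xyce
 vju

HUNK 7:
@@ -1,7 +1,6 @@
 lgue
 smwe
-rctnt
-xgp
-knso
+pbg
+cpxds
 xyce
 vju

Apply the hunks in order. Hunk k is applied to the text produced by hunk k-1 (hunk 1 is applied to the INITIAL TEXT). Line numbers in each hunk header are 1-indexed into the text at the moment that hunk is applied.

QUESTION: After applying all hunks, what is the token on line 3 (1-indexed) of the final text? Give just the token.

Answer: pbg

Derivation:
Hunk 1: at line 1 remove [tst,heo] add [lqzr,mdr,aogcp] -> 8 lines: lgue iuo lqzr mdr aogcp acicc xsi kfxw
Hunk 2: at line 2 remove [lqzr,mdr] add [swt] -> 7 lines: lgue iuo swt aogcp acicc xsi kfxw
Hunk 3: at line 3 remove [acicc] add [vju] -> 7 lines: lgue iuo swt aogcp vju xsi kfxw
Hunk 4: at line 1 remove [swt,aogcp] add [dztn,fejdl,xyce] -> 8 lines: lgue iuo dztn fejdl xyce vju xsi kfxw
Hunk 5: at line 1 remove [iuo,dztn,fejdl] add [smwe,rctnt,hfd] -> 8 lines: lgue smwe rctnt hfd xyce vju xsi kfxw
Hunk 6: at line 2 remove [hfd] add [xgp,knso] -> 9 lines: lgue smwe rctnt xgp knso xyce vju xsi kfxw
Hunk 7: at line 1 remove [rctnt,xgp,knso] add [pbg,cpxds] -> 8 lines: lgue smwe pbg cpxds xyce vju xsi kfxw
Final line 3: pbg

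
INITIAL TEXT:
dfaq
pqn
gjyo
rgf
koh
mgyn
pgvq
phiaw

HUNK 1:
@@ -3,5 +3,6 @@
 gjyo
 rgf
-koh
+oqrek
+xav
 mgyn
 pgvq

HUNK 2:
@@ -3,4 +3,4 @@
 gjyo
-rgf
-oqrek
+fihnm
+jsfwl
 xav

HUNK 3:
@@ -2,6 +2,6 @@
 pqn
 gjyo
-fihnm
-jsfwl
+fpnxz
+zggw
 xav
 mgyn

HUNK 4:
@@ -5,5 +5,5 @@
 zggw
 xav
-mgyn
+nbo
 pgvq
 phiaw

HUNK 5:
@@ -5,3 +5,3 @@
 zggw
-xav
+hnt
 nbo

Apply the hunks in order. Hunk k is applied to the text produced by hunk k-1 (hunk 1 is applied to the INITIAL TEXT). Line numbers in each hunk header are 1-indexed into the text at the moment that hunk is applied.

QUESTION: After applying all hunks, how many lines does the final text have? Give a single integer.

Hunk 1: at line 3 remove [koh] add [oqrek,xav] -> 9 lines: dfaq pqn gjyo rgf oqrek xav mgyn pgvq phiaw
Hunk 2: at line 3 remove [rgf,oqrek] add [fihnm,jsfwl] -> 9 lines: dfaq pqn gjyo fihnm jsfwl xav mgyn pgvq phiaw
Hunk 3: at line 2 remove [fihnm,jsfwl] add [fpnxz,zggw] -> 9 lines: dfaq pqn gjyo fpnxz zggw xav mgyn pgvq phiaw
Hunk 4: at line 5 remove [mgyn] add [nbo] -> 9 lines: dfaq pqn gjyo fpnxz zggw xav nbo pgvq phiaw
Hunk 5: at line 5 remove [xav] add [hnt] -> 9 lines: dfaq pqn gjyo fpnxz zggw hnt nbo pgvq phiaw
Final line count: 9

Answer: 9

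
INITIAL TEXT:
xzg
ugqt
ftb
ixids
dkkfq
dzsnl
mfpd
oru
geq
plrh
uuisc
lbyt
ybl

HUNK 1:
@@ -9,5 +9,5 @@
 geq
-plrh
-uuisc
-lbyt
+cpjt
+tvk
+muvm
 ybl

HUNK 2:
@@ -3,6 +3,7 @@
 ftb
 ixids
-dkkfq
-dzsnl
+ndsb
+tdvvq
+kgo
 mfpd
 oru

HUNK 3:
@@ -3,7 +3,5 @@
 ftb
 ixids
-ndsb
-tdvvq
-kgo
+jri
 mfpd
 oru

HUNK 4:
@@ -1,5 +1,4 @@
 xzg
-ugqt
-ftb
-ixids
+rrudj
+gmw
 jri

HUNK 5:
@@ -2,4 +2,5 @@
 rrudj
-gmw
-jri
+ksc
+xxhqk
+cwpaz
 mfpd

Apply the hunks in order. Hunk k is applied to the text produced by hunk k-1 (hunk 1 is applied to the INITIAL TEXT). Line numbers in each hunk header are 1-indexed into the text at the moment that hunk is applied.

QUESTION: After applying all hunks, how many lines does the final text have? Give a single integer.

Answer: 12

Derivation:
Hunk 1: at line 9 remove [plrh,uuisc,lbyt] add [cpjt,tvk,muvm] -> 13 lines: xzg ugqt ftb ixids dkkfq dzsnl mfpd oru geq cpjt tvk muvm ybl
Hunk 2: at line 3 remove [dkkfq,dzsnl] add [ndsb,tdvvq,kgo] -> 14 lines: xzg ugqt ftb ixids ndsb tdvvq kgo mfpd oru geq cpjt tvk muvm ybl
Hunk 3: at line 3 remove [ndsb,tdvvq,kgo] add [jri] -> 12 lines: xzg ugqt ftb ixids jri mfpd oru geq cpjt tvk muvm ybl
Hunk 4: at line 1 remove [ugqt,ftb,ixids] add [rrudj,gmw] -> 11 lines: xzg rrudj gmw jri mfpd oru geq cpjt tvk muvm ybl
Hunk 5: at line 2 remove [gmw,jri] add [ksc,xxhqk,cwpaz] -> 12 lines: xzg rrudj ksc xxhqk cwpaz mfpd oru geq cpjt tvk muvm ybl
Final line count: 12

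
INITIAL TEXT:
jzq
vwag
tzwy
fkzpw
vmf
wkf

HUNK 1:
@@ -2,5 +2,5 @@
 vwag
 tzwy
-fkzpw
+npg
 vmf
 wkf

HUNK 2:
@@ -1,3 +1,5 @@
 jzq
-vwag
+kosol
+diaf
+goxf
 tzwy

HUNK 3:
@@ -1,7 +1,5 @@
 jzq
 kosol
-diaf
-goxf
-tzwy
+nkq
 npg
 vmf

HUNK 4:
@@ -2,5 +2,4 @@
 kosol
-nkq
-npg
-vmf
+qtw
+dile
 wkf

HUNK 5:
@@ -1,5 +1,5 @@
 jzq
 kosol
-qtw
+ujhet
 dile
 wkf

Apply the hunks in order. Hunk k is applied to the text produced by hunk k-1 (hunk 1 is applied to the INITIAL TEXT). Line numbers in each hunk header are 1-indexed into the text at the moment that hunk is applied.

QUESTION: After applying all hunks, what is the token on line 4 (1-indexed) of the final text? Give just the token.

Answer: dile

Derivation:
Hunk 1: at line 2 remove [fkzpw] add [npg] -> 6 lines: jzq vwag tzwy npg vmf wkf
Hunk 2: at line 1 remove [vwag] add [kosol,diaf,goxf] -> 8 lines: jzq kosol diaf goxf tzwy npg vmf wkf
Hunk 3: at line 1 remove [diaf,goxf,tzwy] add [nkq] -> 6 lines: jzq kosol nkq npg vmf wkf
Hunk 4: at line 2 remove [nkq,npg,vmf] add [qtw,dile] -> 5 lines: jzq kosol qtw dile wkf
Hunk 5: at line 1 remove [qtw] add [ujhet] -> 5 lines: jzq kosol ujhet dile wkf
Final line 4: dile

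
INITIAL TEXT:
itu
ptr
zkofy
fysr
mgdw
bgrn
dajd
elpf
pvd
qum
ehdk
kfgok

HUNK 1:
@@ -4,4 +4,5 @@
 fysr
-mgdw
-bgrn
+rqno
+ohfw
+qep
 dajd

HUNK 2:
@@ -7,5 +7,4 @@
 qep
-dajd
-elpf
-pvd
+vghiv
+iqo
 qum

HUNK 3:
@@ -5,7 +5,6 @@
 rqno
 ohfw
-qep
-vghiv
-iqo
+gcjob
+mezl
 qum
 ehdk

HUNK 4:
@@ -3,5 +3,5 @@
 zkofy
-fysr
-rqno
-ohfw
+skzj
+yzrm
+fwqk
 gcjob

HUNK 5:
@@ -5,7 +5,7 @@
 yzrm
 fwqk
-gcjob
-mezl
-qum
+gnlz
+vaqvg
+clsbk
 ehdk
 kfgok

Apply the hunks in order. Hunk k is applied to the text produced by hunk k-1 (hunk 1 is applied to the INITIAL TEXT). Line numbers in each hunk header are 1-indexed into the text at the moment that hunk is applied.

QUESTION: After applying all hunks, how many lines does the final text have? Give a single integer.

Answer: 11

Derivation:
Hunk 1: at line 4 remove [mgdw,bgrn] add [rqno,ohfw,qep] -> 13 lines: itu ptr zkofy fysr rqno ohfw qep dajd elpf pvd qum ehdk kfgok
Hunk 2: at line 7 remove [dajd,elpf,pvd] add [vghiv,iqo] -> 12 lines: itu ptr zkofy fysr rqno ohfw qep vghiv iqo qum ehdk kfgok
Hunk 3: at line 5 remove [qep,vghiv,iqo] add [gcjob,mezl] -> 11 lines: itu ptr zkofy fysr rqno ohfw gcjob mezl qum ehdk kfgok
Hunk 4: at line 3 remove [fysr,rqno,ohfw] add [skzj,yzrm,fwqk] -> 11 lines: itu ptr zkofy skzj yzrm fwqk gcjob mezl qum ehdk kfgok
Hunk 5: at line 5 remove [gcjob,mezl,qum] add [gnlz,vaqvg,clsbk] -> 11 lines: itu ptr zkofy skzj yzrm fwqk gnlz vaqvg clsbk ehdk kfgok
Final line count: 11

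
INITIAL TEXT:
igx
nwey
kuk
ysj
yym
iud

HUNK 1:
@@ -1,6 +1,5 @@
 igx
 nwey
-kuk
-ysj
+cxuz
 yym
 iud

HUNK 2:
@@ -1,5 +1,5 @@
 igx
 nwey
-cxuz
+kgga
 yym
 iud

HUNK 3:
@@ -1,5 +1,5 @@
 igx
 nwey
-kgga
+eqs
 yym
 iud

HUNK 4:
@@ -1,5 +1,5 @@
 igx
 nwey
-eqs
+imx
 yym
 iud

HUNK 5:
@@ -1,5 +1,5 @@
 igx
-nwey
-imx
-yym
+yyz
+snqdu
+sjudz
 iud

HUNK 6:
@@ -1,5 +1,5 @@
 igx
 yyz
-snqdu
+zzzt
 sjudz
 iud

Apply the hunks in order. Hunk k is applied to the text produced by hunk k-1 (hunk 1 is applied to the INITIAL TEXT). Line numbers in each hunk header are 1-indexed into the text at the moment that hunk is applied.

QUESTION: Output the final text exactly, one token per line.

Hunk 1: at line 1 remove [kuk,ysj] add [cxuz] -> 5 lines: igx nwey cxuz yym iud
Hunk 2: at line 1 remove [cxuz] add [kgga] -> 5 lines: igx nwey kgga yym iud
Hunk 3: at line 1 remove [kgga] add [eqs] -> 5 lines: igx nwey eqs yym iud
Hunk 4: at line 1 remove [eqs] add [imx] -> 5 lines: igx nwey imx yym iud
Hunk 5: at line 1 remove [nwey,imx,yym] add [yyz,snqdu,sjudz] -> 5 lines: igx yyz snqdu sjudz iud
Hunk 6: at line 1 remove [snqdu] add [zzzt] -> 5 lines: igx yyz zzzt sjudz iud

Answer: igx
yyz
zzzt
sjudz
iud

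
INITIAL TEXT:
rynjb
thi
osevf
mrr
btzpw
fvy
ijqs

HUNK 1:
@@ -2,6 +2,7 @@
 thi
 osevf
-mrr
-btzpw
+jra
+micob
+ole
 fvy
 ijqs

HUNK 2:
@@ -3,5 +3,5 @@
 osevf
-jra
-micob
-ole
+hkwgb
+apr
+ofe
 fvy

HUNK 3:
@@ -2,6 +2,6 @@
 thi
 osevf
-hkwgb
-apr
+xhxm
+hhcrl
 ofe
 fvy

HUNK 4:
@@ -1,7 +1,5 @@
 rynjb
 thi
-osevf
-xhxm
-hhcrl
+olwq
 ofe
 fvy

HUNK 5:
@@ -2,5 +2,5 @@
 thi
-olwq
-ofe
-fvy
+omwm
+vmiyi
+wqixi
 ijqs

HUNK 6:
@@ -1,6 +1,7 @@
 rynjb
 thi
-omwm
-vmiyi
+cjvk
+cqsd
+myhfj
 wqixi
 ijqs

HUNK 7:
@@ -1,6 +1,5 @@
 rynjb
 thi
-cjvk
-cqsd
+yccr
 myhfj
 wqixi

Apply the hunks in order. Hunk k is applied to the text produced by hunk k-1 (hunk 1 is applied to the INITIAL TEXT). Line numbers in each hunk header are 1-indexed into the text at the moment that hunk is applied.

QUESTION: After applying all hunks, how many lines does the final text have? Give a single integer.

Hunk 1: at line 2 remove [mrr,btzpw] add [jra,micob,ole] -> 8 lines: rynjb thi osevf jra micob ole fvy ijqs
Hunk 2: at line 3 remove [jra,micob,ole] add [hkwgb,apr,ofe] -> 8 lines: rynjb thi osevf hkwgb apr ofe fvy ijqs
Hunk 3: at line 2 remove [hkwgb,apr] add [xhxm,hhcrl] -> 8 lines: rynjb thi osevf xhxm hhcrl ofe fvy ijqs
Hunk 4: at line 1 remove [osevf,xhxm,hhcrl] add [olwq] -> 6 lines: rynjb thi olwq ofe fvy ijqs
Hunk 5: at line 2 remove [olwq,ofe,fvy] add [omwm,vmiyi,wqixi] -> 6 lines: rynjb thi omwm vmiyi wqixi ijqs
Hunk 6: at line 1 remove [omwm,vmiyi] add [cjvk,cqsd,myhfj] -> 7 lines: rynjb thi cjvk cqsd myhfj wqixi ijqs
Hunk 7: at line 1 remove [cjvk,cqsd] add [yccr] -> 6 lines: rynjb thi yccr myhfj wqixi ijqs
Final line count: 6

Answer: 6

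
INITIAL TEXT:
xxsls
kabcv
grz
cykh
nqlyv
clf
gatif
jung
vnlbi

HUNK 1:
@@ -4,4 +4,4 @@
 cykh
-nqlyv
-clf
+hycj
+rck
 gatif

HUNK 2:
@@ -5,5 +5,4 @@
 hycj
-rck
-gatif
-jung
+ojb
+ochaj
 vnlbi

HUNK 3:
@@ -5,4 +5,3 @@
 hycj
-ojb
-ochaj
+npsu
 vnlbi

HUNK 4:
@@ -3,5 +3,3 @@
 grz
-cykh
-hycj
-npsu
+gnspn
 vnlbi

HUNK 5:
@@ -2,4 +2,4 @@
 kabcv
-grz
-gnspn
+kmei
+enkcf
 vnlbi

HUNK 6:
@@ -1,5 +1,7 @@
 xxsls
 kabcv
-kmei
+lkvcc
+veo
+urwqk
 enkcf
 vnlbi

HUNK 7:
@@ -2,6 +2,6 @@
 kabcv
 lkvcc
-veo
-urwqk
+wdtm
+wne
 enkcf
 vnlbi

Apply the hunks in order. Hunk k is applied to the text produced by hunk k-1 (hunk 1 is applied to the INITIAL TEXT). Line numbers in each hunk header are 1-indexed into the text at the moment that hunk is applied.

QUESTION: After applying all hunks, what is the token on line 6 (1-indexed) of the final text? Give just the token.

Hunk 1: at line 4 remove [nqlyv,clf] add [hycj,rck] -> 9 lines: xxsls kabcv grz cykh hycj rck gatif jung vnlbi
Hunk 2: at line 5 remove [rck,gatif,jung] add [ojb,ochaj] -> 8 lines: xxsls kabcv grz cykh hycj ojb ochaj vnlbi
Hunk 3: at line 5 remove [ojb,ochaj] add [npsu] -> 7 lines: xxsls kabcv grz cykh hycj npsu vnlbi
Hunk 4: at line 3 remove [cykh,hycj,npsu] add [gnspn] -> 5 lines: xxsls kabcv grz gnspn vnlbi
Hunk 5: at line 2 remove [grz,gnspn] add [kmei,enkcf] -> 5 lines: xxsls kabcv kmei enkcf vnlbi
Hunk 6: at line 1 remove [kmei] add [lkvcc,veo,urwqk] -> 7 lines: xxsls kabcv lkvcc veo urwqk enkcf vnlbi
Hunk 7: at line 2 remove [veo,urwqk] add [wdtm,wne] -> 7 lines: xxsls kabcv lkvcc wdtm wne enkcf vnlbi
Final line 6: enkcf

Answer: enkcf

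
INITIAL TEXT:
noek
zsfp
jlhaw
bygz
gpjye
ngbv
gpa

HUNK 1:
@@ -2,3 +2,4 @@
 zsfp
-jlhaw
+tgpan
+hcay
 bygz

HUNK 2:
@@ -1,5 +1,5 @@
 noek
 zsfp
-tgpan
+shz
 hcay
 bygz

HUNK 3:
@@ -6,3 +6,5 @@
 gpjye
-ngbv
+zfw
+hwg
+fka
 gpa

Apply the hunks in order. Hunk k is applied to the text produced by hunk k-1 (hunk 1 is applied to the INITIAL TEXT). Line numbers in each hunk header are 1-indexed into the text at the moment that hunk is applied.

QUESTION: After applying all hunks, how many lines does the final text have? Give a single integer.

Hunk 1: at line 2 remove [jlhaw] add [tgpan,hcay] -> 8 lines: noek zsfp tgpan hcay bygz gpjye ngbv gpa
Hunk 2: at line 1 remove [tgpan] add [shz] -> 8 lines: noek zsfp shz hcay bygz gpjye ngbv gpa
Hunk 3: at line 6 remove [ngbv] add [zfw,hwg,fka] -> 10 lines: noek zsfp shz hcay bygz gpjye zfw hwg fka gpa
Final line count: 10

Answer: 10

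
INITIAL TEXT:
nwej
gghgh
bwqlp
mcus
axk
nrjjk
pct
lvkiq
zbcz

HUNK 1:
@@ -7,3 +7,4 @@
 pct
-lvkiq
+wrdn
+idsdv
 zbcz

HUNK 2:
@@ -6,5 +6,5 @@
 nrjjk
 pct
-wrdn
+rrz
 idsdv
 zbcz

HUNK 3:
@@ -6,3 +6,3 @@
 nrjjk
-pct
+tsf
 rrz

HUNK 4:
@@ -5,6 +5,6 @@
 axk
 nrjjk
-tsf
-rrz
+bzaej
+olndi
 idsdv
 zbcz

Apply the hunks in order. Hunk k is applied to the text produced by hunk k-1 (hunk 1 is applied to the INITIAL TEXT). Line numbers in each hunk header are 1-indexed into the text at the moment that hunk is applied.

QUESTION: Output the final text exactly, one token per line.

Hunk 1: at line 7 remove [lvkiq] add [wrdn,idsdv] -> 10 lines: nwej gghgh bwqlp mcus axk nrjjk pct wrdn idsdv zbcz
Hunk 2: at line 6 remove [wrdn] add [rrz] -> 10 lines: nwej gghgh bwqlp mcus axk nrjjk pct rrz idsdv zbcz
Hunk 3: at line 6 remove [pct] add [tsf] -> 10 lines: nwej gghgh bwqlp mcus axk nrjjk tsf rrz idsdv zbcz
Hunk 4: at line 5 remove [tsf,rrz] add [bzaej,olndi] -> 10 lines: nwej gghgh bwqlp mcus axk nrjjk bzaej olndi idsdv zbcz

Answer: nwej
gghgh
bwqlp
mcus
axk
nrjjk
bzaej
olndi
idsdv
zbcz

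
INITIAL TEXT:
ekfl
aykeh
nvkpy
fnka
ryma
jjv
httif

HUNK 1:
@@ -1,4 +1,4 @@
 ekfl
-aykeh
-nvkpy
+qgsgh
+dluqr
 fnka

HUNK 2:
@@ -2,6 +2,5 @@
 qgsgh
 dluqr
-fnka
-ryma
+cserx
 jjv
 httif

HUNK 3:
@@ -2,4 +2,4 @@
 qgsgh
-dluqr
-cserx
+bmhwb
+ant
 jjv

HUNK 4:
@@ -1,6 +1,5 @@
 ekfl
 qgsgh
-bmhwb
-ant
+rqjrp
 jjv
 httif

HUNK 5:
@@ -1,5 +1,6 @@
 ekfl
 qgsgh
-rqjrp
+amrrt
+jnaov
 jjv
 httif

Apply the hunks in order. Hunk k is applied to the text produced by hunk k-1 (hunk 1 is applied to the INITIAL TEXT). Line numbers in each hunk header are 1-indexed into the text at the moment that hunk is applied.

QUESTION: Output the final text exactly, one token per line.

Hunk 1: at line 1 remove [aykeh,nvkpy] add [qgsgh,dluqr] -> 7 lines: ekfl qgsgh dluqr fnka ryma jjv httif
Hunk 2: at line 2 remove [fnka,ryma] add [cserx] -> 6 lines: ekfl qgsgh dluqr cserx jjv httif
Hunk 3: at line 2 remove [dluqr,cserx] add [bmhwb,ant] -> 6 lines: ekfl qgsgh bmhwb ant jjv httif
Hunk 4: at line 1 remove [bmhwb,ant] add [rqjrp] -> 5 lines: ekfl qgsgh rqjrp jjv httif
Hunk 5: at line 1 remove [rqjrp] add [amrrt,jnaov] -> 6 lines: ekfl qgsgh amrrt jnaov jjv httif

Answer: ekfl
qgsgh
amrrt
jnaov
jjv
httif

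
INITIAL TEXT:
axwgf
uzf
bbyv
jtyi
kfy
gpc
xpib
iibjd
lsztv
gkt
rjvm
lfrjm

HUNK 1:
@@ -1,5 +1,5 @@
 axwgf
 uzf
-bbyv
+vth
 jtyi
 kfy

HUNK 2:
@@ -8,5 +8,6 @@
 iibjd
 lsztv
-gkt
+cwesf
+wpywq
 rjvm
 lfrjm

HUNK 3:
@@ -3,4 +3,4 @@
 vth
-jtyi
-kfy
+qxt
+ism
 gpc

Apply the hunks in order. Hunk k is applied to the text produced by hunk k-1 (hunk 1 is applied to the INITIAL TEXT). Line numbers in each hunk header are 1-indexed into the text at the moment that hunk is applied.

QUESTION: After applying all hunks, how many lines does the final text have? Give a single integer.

Answer: 13

Derivation:
Hunk 1: at line 1 remove [bbyv] add [vth] -> 12 lines: axwgf uzf vth jtyi kfy gpc xpib iibjd lsztv gkt rjvm lfrjm
Hunk 2: at line 8 remove [gkt] add [cwesf,wpywq] -> 13 lines: axwgf uzf vth jtyi kfy gpc xpib iibjd lsztv cwesf wpywq rjvm lfrjm
Hunk 3: at line 3 remove [jtyi,kfy] add [qxt,ism] -> 13 lines: axwgf uzf vth qxt ism gpc xpib iibjd lsztv cwesf wpywq rjvm lfrjm
Final line count: 13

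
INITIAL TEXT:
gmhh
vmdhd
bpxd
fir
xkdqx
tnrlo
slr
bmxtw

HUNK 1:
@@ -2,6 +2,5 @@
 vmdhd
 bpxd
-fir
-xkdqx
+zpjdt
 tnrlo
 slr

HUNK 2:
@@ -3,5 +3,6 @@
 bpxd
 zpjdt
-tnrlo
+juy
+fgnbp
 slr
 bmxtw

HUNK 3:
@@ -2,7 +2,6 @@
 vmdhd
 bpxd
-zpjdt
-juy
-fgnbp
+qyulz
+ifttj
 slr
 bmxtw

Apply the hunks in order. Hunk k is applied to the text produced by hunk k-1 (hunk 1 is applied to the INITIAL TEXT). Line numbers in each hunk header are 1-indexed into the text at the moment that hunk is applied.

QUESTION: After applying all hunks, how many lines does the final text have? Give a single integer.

Hunk 1: at line 2 remove [fir,xkdqx] add [zpjdt] -> 7 lines: gmhh vmdhd bpxd zpjdt tnrlo slr bmxtw
Hunk 2: at line 3 remove [tnrlo] add [juy,fgnbp] -> 8 lines: gmhh vmdhd bpxd zpjdt juy fgnbp slr bmxtw
Hunk 3: at line 2 remove [zpjdt,juy,fgnbp] add [qyulz,ifttj] -> 7 lines: gmhh vmdhd bpxd qyulz ifttj slr bmxtw
Final line count: 7

Answer: 7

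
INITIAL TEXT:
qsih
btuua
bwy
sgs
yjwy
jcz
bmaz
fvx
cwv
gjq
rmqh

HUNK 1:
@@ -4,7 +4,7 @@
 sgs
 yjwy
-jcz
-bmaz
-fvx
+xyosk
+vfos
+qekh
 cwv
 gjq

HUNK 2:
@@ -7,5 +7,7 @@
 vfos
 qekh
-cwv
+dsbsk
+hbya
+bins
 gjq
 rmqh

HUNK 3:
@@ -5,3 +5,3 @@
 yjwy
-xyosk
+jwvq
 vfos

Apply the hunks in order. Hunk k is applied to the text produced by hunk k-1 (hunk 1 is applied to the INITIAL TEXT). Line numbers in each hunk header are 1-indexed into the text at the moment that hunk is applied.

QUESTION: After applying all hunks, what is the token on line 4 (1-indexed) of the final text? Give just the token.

Hunk 1: at line 4 remove [jcz,bmaz,fvx] add [xyosk,vfos,qekh] -> 11 lines: qsih btuua bwy sgs yjwy xyosk vfos qekh cwv gjq rmqh
Hunk 2: at line 7 remove [cwv] add [dsbsk,hbya,bins] -> 13 lines: qsih btuua bwy sgs yjwy xyosk vfos qekh dsbsk hbya bins gjq rmqh
Hunk 3: at line 5 remove [xyosk] add [jwvq] -> 13 lines: qsih btuua bwy sgs yjwy jwvq vfos qekh dsbsk hbya bins gjq rmqh
Final line 4: sgs

Answer: sgs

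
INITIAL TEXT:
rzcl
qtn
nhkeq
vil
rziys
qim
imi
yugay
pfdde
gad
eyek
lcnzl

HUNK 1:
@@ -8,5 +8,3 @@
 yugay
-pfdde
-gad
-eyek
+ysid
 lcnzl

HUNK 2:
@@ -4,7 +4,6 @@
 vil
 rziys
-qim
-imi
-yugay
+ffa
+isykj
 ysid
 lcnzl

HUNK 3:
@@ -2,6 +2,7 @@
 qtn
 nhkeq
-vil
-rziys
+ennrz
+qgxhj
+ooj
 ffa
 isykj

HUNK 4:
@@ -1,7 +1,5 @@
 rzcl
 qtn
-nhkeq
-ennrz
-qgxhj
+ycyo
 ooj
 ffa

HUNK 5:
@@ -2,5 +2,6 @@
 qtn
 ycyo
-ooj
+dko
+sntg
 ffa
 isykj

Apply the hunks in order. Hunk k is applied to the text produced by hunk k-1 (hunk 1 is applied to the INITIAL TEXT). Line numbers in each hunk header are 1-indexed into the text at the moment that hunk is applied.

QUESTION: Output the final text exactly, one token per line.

Answer: rzcl
qtn
ycyo
dko
sntg
ffa
isykj
ysid
lcnzl

Derivation:
Hunk 1: at line 8 remove [pfdde,gad,eyek] add [ysid] -> 10 lines: rzcl qtn nhkeq vil rziys qim imi yugay ysid lcnzl
Hunk 2: at line 4 remove [qim,imi,yugay] add [ffa,isykj] -> 9 lines: rzcl qtn nhkeq vil rziys ffa isykj ysid lcnzl
Hunk 3: at line 2 remove [vil,rziys] add [ennrz,qgxhj,ooj] -> 10 lines: rzcl qtn nhkeq ennrz qgxhj ooj ffa isykj ysid lcnzl
Hunk 4: at line 1 remove [nhkeq,ennrz,qgxhj] add [ycyo] -> 8 lines: rzcl qtn ycyo ooj ffa isykj ysid lcnzl
Hunk 5: at line 2 remove [ooj] add [dko,sntg] -> 9 lines: rzcl qtn ycyo dko sntg ffa isykj ysid lcnzl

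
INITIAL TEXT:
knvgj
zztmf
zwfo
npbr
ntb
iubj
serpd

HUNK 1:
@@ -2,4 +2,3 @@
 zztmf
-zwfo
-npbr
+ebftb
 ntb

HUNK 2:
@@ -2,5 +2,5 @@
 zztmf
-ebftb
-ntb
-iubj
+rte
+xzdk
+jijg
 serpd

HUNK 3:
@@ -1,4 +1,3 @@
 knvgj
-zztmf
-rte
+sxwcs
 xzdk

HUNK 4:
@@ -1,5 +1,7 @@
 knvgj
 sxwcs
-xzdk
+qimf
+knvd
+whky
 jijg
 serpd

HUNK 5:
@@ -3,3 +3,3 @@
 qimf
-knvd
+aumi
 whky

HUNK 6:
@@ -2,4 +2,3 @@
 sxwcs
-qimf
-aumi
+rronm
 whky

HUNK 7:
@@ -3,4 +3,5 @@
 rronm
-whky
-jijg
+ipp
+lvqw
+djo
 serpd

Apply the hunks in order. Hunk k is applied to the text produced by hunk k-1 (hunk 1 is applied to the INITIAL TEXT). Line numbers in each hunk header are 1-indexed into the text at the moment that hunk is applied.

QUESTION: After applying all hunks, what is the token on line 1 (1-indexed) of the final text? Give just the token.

Hunk 1: at line 2 remove [zwfo,npbr] add [ebftb] -> 6 lines: knvgj zztmf ebftb ntb iubj serpd
Hunk 2: at line 2 remove [ebftb,ntb,iubj] add [rte,xzdk,jijg] -> 6 lines: knvgj zztmf rte xzdk jijg serpd
Hunk 3: at line 1 remove [zztmf,rte] add [sxwcs] -> 5 lines: knvgj sxwcs xzdk jijg serpd
Hunk 4: at line 1 remove [xzdk] add [qimf,knvd,whky] -> 7 lines: knvgj sxwcs qimf knvd whky jijg serpd
Hunk 5: at line 3 remove [knvd] add [aumi] -> 7 lines: knvgj sxwcs qimf aumi whky jijg serpd
Hunk 6: at line 2 remove [qimf,aumi] add [rronm] -> 6 lines: knvgj sxwcs rronm whky jijg serpd
Hunk 7: at line 3 remove [whky,jijg] add [ipp,lvqw,djo] -> 7 lines: knvgj sxwcs rronm ipp lvqw djo serpd
Final line 1: knvgj

Answer: knvgj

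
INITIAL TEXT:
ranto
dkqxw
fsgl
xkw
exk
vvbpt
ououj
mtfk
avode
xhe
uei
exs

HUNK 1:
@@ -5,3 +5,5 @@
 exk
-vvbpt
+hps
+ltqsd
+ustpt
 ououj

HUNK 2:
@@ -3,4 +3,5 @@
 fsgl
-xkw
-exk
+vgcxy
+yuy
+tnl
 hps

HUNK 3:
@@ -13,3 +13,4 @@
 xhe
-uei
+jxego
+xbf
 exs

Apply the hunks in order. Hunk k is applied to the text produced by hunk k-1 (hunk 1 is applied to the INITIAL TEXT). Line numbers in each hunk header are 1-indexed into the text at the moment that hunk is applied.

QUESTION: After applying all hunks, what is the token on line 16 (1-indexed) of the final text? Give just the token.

Answer: exs

Derivation:
Hunk 1: at line 5 remove [vvbpt] add [hps,ltqsd,ustpt] -> 14 lines: ranto dkqxw fsgl xkw exk hps ltqsd ustpt ououj mtfk avode xhe uei exs
Hunk 2: at line 3 remove [xkw,exk] add [vgcxy,yuy,tnl] -> 15 lines: ranto dkqxw fsgl vgcxy yuy tnl hps ltqsd ustpt ououj mtfk avode xhe uei exs
Hunk 3: at line 13 remove [uei] add [jxego,xbf] -> 16 lines: ranto dkqxw fsgl vgcxy yuy tnl hps ltqsd ustpt ououj mtfk avode xhe jxego xbf exs
Final line 16: exs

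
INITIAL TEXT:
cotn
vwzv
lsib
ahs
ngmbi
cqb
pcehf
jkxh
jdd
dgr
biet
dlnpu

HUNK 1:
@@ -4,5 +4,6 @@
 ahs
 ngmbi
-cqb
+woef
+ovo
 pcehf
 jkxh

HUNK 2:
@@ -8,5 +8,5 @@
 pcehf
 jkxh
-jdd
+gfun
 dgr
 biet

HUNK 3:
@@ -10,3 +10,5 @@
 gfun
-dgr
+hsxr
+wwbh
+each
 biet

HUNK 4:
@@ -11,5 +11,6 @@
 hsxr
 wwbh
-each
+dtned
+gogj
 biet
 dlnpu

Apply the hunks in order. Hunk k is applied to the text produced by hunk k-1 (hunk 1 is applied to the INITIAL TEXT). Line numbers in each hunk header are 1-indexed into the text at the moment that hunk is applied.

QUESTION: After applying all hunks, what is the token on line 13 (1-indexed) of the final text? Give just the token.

Hunk 1: at line 4 remove [cqb] add [woef,ovo] -> 13 lines: cotn vwzv lsib ahs ngmbi woef ovo pcehf jkxh jdd dgr biet dlnpu
Hunk 2: at line 8 remove [jdd] add [gfun] -> 13 lines: cotn vwzv lsib ahs ngmbi woef ovo pcehf jkxh gfun dgr biet dlnpu
Hunk 3: at line 10 remove [dgr] add [hsxr,wwbh,each] -> 15 lines: cotn vwzv lsib ahs ngmbi woef ovo pcehf jkxh gfun hsxr wwbh each biet dlnpu
Hunk 4: at line 11 remove [each] add [dtned,gogj] -> 16 lines: cotn vwzv lsib ahs ngmbi woef ovo pcehf jkxh gfun hsxr wwbh dtned gogj biet dlnpu
Final line 13: dtned

Answer: dtned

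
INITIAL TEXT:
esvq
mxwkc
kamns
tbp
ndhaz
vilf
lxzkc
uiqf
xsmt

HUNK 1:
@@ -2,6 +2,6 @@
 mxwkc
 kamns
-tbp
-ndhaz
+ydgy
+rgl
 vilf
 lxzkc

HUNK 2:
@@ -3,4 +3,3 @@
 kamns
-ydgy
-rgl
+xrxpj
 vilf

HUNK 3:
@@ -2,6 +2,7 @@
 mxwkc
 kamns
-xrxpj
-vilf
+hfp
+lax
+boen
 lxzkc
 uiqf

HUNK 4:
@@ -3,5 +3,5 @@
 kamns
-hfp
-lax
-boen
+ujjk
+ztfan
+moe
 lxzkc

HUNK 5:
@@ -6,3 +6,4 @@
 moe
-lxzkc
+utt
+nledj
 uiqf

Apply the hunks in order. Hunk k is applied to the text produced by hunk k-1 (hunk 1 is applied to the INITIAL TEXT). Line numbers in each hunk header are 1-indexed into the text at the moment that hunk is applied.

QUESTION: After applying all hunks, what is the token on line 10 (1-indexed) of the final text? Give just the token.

Hunk 1: at line 2 remove [tbp,ndhaz] add [ydgy,rgl] -> 9 lines: esvq mxwkc kamns ydgy rgl vilf lxzkc uiqf xsmt
Hunk 2: at line 3 remove [ydgy,rgl] add [xrxpj] -> 8 lines: esvq mxwkc kamns xrxpj vilf lxzkc uiqf xsmt
Hunk 3: at line 2 remove [xrxpj,vilf] add [hfp,lax,boen] -> 9 lines: esvq mxwkc kamns hfp lax boen lxzkc uiqf xsmt
Hunk 4: at line 3 remove [hfp,lax,boen] add [ujjk,ztfan,moe] -> 9 lines: esvq mxwkc kamns ujjk ztfan moe lxzkc uiqf xsmt
Hunk 5: at line 6 remove [lxzkc] add [utt,nledj] -> 10 lines: esvq mxwkc kamns ujjk ztfan moe utt nledj uiqf xsmt
Final line 10: xsmt

Answer: xsmt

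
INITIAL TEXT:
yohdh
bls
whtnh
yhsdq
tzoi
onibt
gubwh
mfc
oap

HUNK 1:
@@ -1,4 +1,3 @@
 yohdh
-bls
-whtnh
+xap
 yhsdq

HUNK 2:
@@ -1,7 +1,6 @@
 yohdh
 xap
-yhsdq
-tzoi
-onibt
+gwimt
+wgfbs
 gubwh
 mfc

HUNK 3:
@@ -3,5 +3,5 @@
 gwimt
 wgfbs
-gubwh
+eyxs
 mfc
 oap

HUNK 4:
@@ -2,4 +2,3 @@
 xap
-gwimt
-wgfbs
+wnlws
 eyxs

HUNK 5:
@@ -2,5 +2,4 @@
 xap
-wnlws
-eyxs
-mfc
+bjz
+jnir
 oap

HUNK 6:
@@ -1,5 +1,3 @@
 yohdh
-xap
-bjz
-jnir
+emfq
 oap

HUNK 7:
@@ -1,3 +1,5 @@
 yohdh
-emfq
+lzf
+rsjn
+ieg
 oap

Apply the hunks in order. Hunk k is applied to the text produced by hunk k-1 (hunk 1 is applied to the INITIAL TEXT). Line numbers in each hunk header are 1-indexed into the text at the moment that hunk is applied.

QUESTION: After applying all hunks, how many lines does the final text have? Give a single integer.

Answer: 5

Derivation:
Hunk 1: at line 1 remove [bls,whtnh] add [xap] -> 8 lines: yohdh xap yhsdq tzoi onibt gubwh mfc oap
Hunk 2: at line 1 remove [yhsdq,tzoi,onibt] add [gwimt,wgfbs] -> 7 lines: yohdh xap gwimt wgfbs gubwh mfc oap
Hunk 3: at line 3 remove [gubwh] add [eyxs] -> 7 lines: yohdh xap gwimt wgfbs eyxs mfc oap
Hunk 4: at line 2 remove [gwimt,wgfbs] add [wnlws] -> 6 lines: yohdh xap wnlws eyxs mfc oap
Hunk 5: at line 2 remove [wnlws,eyxs,mfc] add [bjz,jnir] -> 5 lines: yohdh xap bjz jnir oap
Hunk 6: at line 1 remove [xap,bjz,jnir] add [emfq] -> 3 lines: yohdh emfq oap
Hunk 7: at line 1 remove [emfq] add [lzf,rsjn,ieg] -> 5 lines: yohdh lzf rsjn ieg oap
Final line count: 5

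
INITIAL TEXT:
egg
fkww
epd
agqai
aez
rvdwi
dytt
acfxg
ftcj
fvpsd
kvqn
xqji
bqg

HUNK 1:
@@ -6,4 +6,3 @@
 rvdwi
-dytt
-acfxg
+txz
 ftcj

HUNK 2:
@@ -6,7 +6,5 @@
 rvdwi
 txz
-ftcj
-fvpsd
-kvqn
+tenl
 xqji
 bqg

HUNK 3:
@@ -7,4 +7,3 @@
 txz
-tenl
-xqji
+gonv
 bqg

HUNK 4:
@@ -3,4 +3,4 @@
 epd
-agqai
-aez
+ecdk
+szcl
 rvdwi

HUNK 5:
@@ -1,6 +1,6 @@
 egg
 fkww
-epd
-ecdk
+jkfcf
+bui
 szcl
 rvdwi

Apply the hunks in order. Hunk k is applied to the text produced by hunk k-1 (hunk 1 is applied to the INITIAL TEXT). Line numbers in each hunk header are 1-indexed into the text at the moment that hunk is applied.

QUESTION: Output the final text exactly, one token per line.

Hunk 1: at line 6 remove [dytt,acfxg] add [txz] -> 12 lines: egg fkww epd agqai aez rvdwi txz ftcj fvpsd kvqn xqji bqg
Hunk 2: at line 6 remove [ftcj,fvpsd,kvqn] add [tenl] -> 10 lines: egg fkww epd agqai aez rvdwi txz tenl xqji bqg
Hunk 3: at line 7 remove [tenl,xqji] add [gonv] -> 9 lines: egg fkww epd agqai aez rvdwi txz gonv bqg
Hunk 4: at line 3 remove [agqai,aez] add [ecdk,szcl] -> 9 lines: egg fkww epd ecdk szcl rvdwi txz gonv bqg
Hunk 5: at line 1 remove [epd,ecdk] add [jkfcf,bui] -> 9 lines: egg fkww jkfcf bui szcl rvdwi txz gonv bqg

Answer: egg
fkww
jkfcf
bui
szcl
rvdwi
txz
gonv
bqg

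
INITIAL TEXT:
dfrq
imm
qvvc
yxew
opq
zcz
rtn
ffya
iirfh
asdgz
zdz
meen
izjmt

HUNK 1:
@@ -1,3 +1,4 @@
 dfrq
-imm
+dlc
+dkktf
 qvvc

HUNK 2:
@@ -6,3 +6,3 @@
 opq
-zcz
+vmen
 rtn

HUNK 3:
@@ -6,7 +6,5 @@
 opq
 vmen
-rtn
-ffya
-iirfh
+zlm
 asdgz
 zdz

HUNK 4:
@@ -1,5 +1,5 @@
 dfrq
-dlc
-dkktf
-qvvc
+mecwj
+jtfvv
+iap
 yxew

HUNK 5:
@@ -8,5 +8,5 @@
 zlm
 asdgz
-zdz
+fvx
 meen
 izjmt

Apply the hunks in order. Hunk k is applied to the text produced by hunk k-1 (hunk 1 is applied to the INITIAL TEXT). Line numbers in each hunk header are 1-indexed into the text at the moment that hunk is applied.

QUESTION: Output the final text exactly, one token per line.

Answer: dfrq
mecwj
jtfvv
iap
yxew
opq
vmen
zlm
asdgz
fvx
meen
izjmt

Derivation:
Hunk 1: at line 1 remove [imm] add [dlc,dkktf] -> 14 lines: dfrq dlc dkktf qvvc yxew opq zcz rtn ffya iirfh asdgz zdz meen izjmt
Hunk 2: at line 6 remove [zcz] add [vmen] -> 14 lines: dfrq dlc dkktf qvvc yxew opq vmen rtn ffya iirfh asdgz zdz meen izjmt
Hunk 3: at line 6 remove [rtn,ffya,iirfh] add [zlm] -> 12 lines: dfrq dlc dkktf qvvc yxew opq vmen zlm asdgz zdz meen izjmt
Hunk 4: at line 1 remove [dlc,dkktf,qvvc] add [mecwj,jtfvv,iap] -> 12 lines: dfrq mecwj jtfvv iap yxew opq vmen zlm asdgz zdz meen izjmt
Hunk 5: at line 8 remove [zdz] add [fvx] -> 12 lines: dfrq mecwj jtfvv iap yxew opq vmen zlm asdgz fvx meen izjmt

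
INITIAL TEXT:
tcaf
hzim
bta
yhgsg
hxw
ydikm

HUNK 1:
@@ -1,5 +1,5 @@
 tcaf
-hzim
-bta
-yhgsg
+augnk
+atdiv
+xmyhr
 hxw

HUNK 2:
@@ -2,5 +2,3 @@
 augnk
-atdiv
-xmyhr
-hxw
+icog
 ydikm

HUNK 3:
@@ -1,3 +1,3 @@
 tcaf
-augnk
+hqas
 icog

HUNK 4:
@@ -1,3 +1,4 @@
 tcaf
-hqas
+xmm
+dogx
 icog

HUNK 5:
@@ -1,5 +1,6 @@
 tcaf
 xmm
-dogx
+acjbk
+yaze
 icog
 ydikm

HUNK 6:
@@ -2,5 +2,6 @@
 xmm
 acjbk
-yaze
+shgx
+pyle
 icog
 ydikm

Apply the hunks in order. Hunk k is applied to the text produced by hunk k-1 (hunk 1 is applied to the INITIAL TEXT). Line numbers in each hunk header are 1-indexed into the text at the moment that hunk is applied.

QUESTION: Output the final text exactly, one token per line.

Answer: tcaf
xmm
acjbk
shgx
pyle
icog
ydikm

Derivation:
Hunk 1: at line 1 remove [hzim,bta,yhgsg] add [augnk,atdiv,xmyhr] -> 6 lines: tcaf augnk atdiv xmyhr hxw ydikm
Hunk 2: at line 2 remove [atdiv,xmyhr,hxw] add [icog] -> 4 lines: tcaf augnk icog ydikm
Hunk 3: at line 1 remove [augnk] add [hqas] -> 4 lines: tcaf hqas icog ydikm
Hunk 4: at line 1 remove [hqas] add [xmm,dogx] -> 5 lines: tcaf xmm dogx icog ydikm
Hunk 5: at line 1 remove [dogx] add [acjbk,yaze] -> 6 lines: tcaf xmm acjbk yaze icog ydikm
Hunk 6: at line 2 remove [yaze] add [shgx,pyle] -> 7 lines: tcaf xmm acjbk shgx pyle icog ydikm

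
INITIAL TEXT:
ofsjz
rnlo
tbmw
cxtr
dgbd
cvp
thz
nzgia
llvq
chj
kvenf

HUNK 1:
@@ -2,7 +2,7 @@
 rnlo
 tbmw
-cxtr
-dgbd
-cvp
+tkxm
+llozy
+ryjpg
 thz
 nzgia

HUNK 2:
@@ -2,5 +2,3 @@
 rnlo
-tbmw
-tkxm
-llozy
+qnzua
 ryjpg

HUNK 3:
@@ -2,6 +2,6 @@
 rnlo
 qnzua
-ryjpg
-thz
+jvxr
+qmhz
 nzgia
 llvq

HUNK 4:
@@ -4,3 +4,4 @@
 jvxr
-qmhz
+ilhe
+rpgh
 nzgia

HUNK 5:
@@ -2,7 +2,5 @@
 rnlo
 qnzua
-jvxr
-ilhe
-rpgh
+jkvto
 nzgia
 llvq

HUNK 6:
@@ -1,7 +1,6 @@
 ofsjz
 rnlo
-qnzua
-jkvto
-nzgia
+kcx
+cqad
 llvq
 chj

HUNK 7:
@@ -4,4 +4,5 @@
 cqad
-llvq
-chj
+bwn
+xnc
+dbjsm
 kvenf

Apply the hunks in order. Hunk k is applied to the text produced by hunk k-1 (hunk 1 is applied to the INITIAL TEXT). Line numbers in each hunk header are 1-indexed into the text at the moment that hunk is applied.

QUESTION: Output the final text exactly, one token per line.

Answer: ofsjz
rnlo
kcx
cqad
bwn
xnc
dbjsm
kvenf

Derivation:
Hunk 1: at line 2 remove [cxtr,dgbd,cvp] add [tkxm,llozy,ryjpg] -> 11 lines: ofsjz rnlo tbmw tkxm llozy ryjpg thz nzgia llvq chj kvenf
Hunk 2: at line 2 remove [tbmw,tkxm,llozy] add [qnzua] -> 9 lines: ofsjz rnlo qnzua ryjpg thz nzgia llvq chj kvenf
Hunk 3: at line 2 remove [ryjpg,thz] add [jvxr,qmhz] -> 9 lines: ofsjz rnlo qnzua jvxr qmhz nzgia llvq chj kvenf
Hunk 4: at line 4 remove [qmhz] add [ilhe,rpgh] -> 10 lines: ofsjz rnlo qnzua jvxr ilhe rpgh nzgia llvq chj kvenf
Hunk 5: at line 2 remove [jvxr,ilhe,rpgh] add [jkvto] -> 8 lines: ofsjz rnlo qnzua jkvto nzgia llvq chj kvenf
Hunk 6: at line 1 remove [qnzua,jkvto,nzgia] add [kcx,cqad] -> 7 lines: ofsjz rnlo kcx cqad llvq chj kvenf
Hunk 7: at line 4 remove [llvq,chj] add [bwn,xnc,dbjsm] -> 8 lines: ofsjz rnlo kcx cqad bwn xnc dbjsm kvenf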